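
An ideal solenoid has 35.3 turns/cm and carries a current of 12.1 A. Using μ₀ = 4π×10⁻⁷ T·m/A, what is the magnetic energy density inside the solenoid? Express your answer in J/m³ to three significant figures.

B = μ₀nI = (4π×10⁻⁷)(3.530×10^3)(12.1) = 5.367×10^-2 T.
u = B²/(2μ₀) = (5.367×10^-2)²/(2×4π×10⁻⁷) = 1.146×10^3 J/m³.

u ≈ 1150 J/m³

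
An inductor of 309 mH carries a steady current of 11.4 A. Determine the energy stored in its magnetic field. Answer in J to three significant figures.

U ≈ 20.1 J

Stored magnetic energy: U = ½LI².
U = ½(0.309 H)(11.4 A)² = 20.08 J.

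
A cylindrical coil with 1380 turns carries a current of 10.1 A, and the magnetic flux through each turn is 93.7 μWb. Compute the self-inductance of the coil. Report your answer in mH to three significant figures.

Self-inductance is defined by L = NΦ_B/I (flux linkage over current).
L = (1380)(9.370×10^-5 Wb)/(10.1 A) = 1.280×10^-2 H.

L ≈ 12.8 mH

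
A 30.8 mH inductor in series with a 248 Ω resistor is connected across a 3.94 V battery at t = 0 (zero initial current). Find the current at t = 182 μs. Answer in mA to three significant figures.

I ≈ 12.2 mA

τ = L/R = 3.080×10^-2/248 = 1.242×10^-4 s; final current I_∞ = ε/R = 3.94/248 = 1.589×10^-2 A.
I(t) = I_∞(1 − e^(−t/τ)) with t/τ = 1.465.
I = (1.589×10^-2)(1 − e^(−1.465)) = 1.222×10^-2 A.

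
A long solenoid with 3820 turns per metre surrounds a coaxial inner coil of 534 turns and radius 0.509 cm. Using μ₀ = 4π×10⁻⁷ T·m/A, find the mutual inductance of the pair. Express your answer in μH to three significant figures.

The outer solenoid produces a uniform field B₁ = μ₀n₁I₁ across the inner coil,
so the flux linkage is N₂Φ = N₂B₁A₂ = μ₀n₁N₂A₂·I₁, giving M = μ₀n₁N₂A₂.
A₂ = πr² = π(5.090×10^-3 m)² = 8.139×10^-5 m².
M = (4π×10⁻⁷)(3820)(534)(8.139×10^-5) = 2.086×10^-4 H.

M ≈ 209 μH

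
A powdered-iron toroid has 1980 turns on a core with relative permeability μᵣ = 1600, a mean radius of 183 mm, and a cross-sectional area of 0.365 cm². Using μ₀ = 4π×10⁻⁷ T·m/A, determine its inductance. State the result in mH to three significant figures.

L ≈ 250 mH

For a thin toroid, L = μ₀μᵣN²A/(2πR).
L = (4π×10⁻⁷)(1600)(1980)²(3.650×10^-5) / (2π×0.183 m) = 0.2502 H.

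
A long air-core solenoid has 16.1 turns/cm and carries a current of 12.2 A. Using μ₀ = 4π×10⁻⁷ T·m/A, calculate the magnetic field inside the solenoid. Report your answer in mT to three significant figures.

Inside a long solenoid, B = μ₀nI.
B = (4π×10⁻⁷)(1.610×10^3 m⁻¹)(12.2 A) = 2.468×10^-2 T.

B ≈ 24.7 mT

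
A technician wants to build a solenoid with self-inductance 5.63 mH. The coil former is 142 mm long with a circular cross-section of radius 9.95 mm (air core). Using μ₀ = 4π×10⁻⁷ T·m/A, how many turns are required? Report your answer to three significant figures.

N ≈ 1430 turns

A = πr² = π(9.950×10^-3 m)² = 3.110×10^-4 m².
From L = μ₀N²A/ℓ, N = √(Lℓ / (μ₀A)).
N = √[(5.630×10^-3)(0.142) / ((4π×10⁻⁷)×3.110×10^-4)] = √(2.045×10^6) ≈ 1430.2.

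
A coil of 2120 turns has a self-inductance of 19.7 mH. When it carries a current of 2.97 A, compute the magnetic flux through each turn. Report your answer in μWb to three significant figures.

From L = NΦ_B/I, the flux per turn is Φ_B = LI/N.
Φ_B = (1.970×10^-2 H)(2.97 A)/2120 = 2.760×10^-5 Wb.

Φ_B ≈ 27.6 μWb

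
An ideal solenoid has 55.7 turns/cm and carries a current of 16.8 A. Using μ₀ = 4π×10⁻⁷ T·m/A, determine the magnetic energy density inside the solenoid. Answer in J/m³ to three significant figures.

B = μ₀nI = (4π×10⁻⁷)(5.570×10^3)(16.8) = 0.1176 T.
u = B²/(2μ₀) = (0.1176)²/(2×4π×10⁻⁷) = 5.502×10^3 J/m³.

u ≈ 5500 J/m³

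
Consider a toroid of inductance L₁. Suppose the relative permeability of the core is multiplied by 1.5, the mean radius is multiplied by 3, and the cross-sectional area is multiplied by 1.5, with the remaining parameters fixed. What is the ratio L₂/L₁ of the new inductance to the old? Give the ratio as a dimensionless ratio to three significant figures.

L₂/L₁ = 0.750

For a toroid, L ∝ μᵣN²A/R.
L₂/L₁ = (1.5) × (3)^-1 × (1.5) = 0.750.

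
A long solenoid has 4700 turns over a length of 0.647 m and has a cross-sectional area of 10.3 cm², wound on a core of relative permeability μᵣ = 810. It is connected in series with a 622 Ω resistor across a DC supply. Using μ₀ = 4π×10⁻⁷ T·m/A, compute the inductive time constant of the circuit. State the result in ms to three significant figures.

A = 10.3 cm² = 1.030×10^-3 m².
L = μ₀μᵣN²A/ℓ = (4π×10⁻⁷)(810)(4700)²(1.030×10^-3)/(0.647) = 35.8 H.
τ = L/R = (35.8)/(622) = 5.7548×10^-2 s.

τ ≈ 57.5 ms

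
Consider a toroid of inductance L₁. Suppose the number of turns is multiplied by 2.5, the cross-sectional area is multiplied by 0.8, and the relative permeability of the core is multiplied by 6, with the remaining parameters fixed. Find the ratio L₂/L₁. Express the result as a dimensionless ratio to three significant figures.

L₂/L₁ = 30.0

For a toroid, L ∝ μᵣN²A/R.
L₂/L₁ = (2.5)^2 × (0.8) × (6) = 30.0.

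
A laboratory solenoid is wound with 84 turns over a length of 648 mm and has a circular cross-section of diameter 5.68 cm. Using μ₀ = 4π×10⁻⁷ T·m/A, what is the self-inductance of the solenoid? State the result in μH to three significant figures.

A = π(d/2)² = π(2.840×10^-2 m)² = 2.534×10^-3 m².
For a long solenoid, L = μ₀N²A/ℓ.
L = (4π×10⁻⁷)(84)²(2.534×10^-3)/(0.648 m) = 3.467×10^-5 H.

L ≈ 34.7 μH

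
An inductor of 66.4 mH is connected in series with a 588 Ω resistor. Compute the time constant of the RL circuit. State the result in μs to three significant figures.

τ = L/R = (6.640×10^-2 H)/(588 Ω) = 1.129×10^-4 s.

τ ≈ 113 μs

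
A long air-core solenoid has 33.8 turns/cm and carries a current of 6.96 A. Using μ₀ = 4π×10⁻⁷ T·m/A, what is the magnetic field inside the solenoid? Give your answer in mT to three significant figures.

Inside a long solenoid, B = μ₀nI.
B = (4π×10⁻⁷)(3.380×10^3 m⁻¹)(6.96 A) = 2.956×10^-2 T.

B ≈ 29.6 mT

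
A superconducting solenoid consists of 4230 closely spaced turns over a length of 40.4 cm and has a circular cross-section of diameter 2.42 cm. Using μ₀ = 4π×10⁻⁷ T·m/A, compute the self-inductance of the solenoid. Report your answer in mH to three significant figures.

L ≈ 25.6 mH

A = π(d/2)² = π(1.210×10^-2 m)² = 4.600×10^-4 m².
For a long solenoid, L = μ₀N²A/ℓ.
L = (4π×10⁻⁷)(4230)²(4.600×10^-4)/(0.404 m) = 2.560×10^-2 H.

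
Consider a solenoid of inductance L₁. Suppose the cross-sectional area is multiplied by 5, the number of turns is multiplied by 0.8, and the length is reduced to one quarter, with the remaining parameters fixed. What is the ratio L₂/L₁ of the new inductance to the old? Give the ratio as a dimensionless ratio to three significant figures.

L₂/L₁ = 12.8

For a solenoid, L ∝ μᵣN²A/ℓ.
L₂/L₁ = (5) × (0.8)^2 × (0.25)^-1 = 12.8.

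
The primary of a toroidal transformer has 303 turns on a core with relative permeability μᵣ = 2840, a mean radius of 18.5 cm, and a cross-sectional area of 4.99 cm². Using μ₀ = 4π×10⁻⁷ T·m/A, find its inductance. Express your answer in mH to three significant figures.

L ≈ 141 mH

For a thin toroid, L = μ₀μᵣN²A/(2πR).
L = (4π×10⁻⁷)(2840)(303)²(4.990×10^-4) / (2π×0.185 m) = 0.1407 H.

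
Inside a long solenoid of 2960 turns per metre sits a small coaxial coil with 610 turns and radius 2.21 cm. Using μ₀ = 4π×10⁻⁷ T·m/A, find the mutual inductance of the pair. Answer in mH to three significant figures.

M ≈ 3.48 mH

The outer solenoid produces a uniform field B₁ = μ₀n₁I₁ across the inner coil,
so the flux linkage is N₂Φ = N₂B₁A₂ = μ₀n₁N₂A₂·I₁, giving M = μ₀n₁N₂A₂.
A₂ = πr² = π(2.210×10^-2 m)² = 1.534×10^-3 m².
M = (4π×10⁻⁷)(2960)(610)(1.534×10^-3) = 3.481×10^-3 H.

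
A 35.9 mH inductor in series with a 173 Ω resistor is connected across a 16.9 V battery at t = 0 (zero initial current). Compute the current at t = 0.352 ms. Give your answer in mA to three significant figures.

I ≈ 79.8 mA

τ = L/R = 3.590×10^-2/173 = 2.075×10^-4 s; final current I_∞ = ε/R = 16.9/173 = 9.769×10^-2 A.
I(t) = I_∞(1 − e^(−t/τ)) with t/τ = 1.696.
I = (9.769×10^-2)(1 − e^(−1.696)) = 7.978×10^-2 A.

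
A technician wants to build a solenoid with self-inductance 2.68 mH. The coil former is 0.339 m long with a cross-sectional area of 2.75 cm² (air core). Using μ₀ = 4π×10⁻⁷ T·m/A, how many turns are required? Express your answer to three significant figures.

N ≈ 1620 turns

A = 2.75 cm² = 2.750×10^-4 m².
From L = μ₀N²A/ℓ, N = √(Lℓ / (μ₀A)).
N = √[(2.680×10^-3)(0.339) / ((4π×10⁻⁷)×2.750×10^-4)] = √(2.629×10^6) ≈ 1621.4.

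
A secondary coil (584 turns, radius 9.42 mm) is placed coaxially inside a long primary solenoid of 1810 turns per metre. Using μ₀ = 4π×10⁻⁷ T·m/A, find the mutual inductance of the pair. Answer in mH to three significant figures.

M ≈ 0.370 mH

The outer solenoid produces a uniform field B₁ = μ₀n₁I₁ across the inner coil,
so the flux linkage is N₂Φ = N₂B₁A₂ = μ₀n₁N₂A₂·I₁, giving M = μ₀n₁N₂A₂.
A₂ = πr² = π(9.420×10^-3 m)² = 2.788×10^-4 m².
M = (4π×10⁻⁷)(1810)(584)(2.788×10^-4) = 3.703×10^-4 H.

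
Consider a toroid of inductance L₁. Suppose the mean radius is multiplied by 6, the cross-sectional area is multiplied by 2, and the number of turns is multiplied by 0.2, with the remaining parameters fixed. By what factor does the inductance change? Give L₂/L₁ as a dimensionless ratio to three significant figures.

L₂/L₁ = 0.0133

For a toroid, L ∝ μᵣN²A/R.
L₂/L₁ = (6)^-1 × (2) × (0.2)^2 = 0.0133.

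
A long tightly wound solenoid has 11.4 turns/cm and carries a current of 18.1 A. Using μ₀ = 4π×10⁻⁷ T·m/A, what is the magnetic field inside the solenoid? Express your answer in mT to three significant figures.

B ≈ 25.9 mT

Inside a long solenoid, B = μ₀nI.
B = (4π×10⁻⁷)(1.140×10^3 m⁻¹)(18.1 A) = 2.593×10^-2 T.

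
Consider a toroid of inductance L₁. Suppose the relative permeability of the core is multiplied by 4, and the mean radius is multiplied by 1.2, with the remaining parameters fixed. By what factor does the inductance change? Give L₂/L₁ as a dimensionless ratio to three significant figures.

For a toroid, L ∝ μᵣN²A/R.
L₂/L₁ = (4) × (1.2)^-1 = 3.33.

L₂/L₁ = 3.33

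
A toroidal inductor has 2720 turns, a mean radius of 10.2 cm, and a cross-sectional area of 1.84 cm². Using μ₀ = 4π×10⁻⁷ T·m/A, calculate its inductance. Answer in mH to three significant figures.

L ≈ 2.67 mH

For a thin toroid, L = μ₀N²A/(2πR).
L = (4π×10⁻⁷)(2720)²(1.840×10^-4) / (2π×0.102 m) = 2.669×10^-3 H.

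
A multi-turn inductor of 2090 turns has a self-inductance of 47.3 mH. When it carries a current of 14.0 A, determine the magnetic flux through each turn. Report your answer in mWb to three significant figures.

Φ_B ≈ 0.317 mWb

From L = NΦ_B/I, the flux per turn is Φ_B = LI/N.
Φ_B = (4.730×10^-2 H)(14.0 A)/2090 = 3.168×10^-4 Wb.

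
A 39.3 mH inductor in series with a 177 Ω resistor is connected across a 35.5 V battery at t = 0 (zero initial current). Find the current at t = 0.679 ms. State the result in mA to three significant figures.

τ = L/R = 3.930×10^-2/177 = 2.220×10^-4 s; final current I_∞ = ε/R = 35.5/177 = 0.2006 A.
I(t) = I_∞(1 − e^(−t/τ)) with t/τ = 3.058.
I = (0.2006)(1 − e^(−3.058)) = 0.1911 A.

I ≈ 191 mA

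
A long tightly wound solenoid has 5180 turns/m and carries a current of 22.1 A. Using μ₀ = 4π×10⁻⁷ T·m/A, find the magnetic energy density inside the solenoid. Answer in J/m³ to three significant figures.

B = μ₀nI = (4π×10⁻⁷)(5.180×10^3)(22.1) = 0.1439 T.
u = B²/(2μ₀) = (0.1439)²/(2×4π×10⁻⁷) = 8.234×10^3 J/m³.

u ≈ 8230 J/m³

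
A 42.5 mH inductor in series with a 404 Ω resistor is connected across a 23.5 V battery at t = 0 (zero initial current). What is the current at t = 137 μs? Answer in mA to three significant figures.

τ = L/R = 4.250×10^-2/404 = 1.052×10^-4 s; final current I_∞ = ε/R = 23.5/404 = 5.817×10^-2 A.
I(t) = I_∞(1 − e^(−t/τ)) with t/τ = 1.302.
I = (5.817×10^-2)(1 − e^(−1.302)) = 4.235×10^-2 A.

I ≈ 42.4 mA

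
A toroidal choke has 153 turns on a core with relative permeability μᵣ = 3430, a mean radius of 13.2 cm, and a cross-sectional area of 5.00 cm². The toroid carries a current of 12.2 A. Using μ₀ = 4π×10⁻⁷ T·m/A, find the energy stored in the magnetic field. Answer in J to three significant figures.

U ≈ 4.53 J

L = μ₀μᵣN²A/(2πR) = (4π×10⁻⁷)(3430)(153)²(5.000×10^-4)/(2π×0.132) = 6.083×10^-2 H.
U = ½LI² = ½(6.083×10^-2)(12.2)² = 4.527 J.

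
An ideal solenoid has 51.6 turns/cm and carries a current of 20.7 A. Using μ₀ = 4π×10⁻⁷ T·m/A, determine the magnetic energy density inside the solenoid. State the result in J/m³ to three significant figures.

u ≈ 7170 J/m³

B = μ₀nI = (4π×10⁻⁷)(5.160×10^3)(20.7) = 0.1342 T.
u = B²/(2μ₀) = (0.1342)²/(2×4π×10⁻⁷) = 7.168×10^3 J/m³.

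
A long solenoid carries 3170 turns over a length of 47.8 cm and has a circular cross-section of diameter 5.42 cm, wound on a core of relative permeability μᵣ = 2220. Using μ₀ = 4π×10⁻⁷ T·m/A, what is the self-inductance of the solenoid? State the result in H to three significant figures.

L ≈ 135 H

A = π(d/2)² = π(2.710×10^-2 m)² = 2.307×10^-3 m².
For a long solenoid, L = μ₀μᵣN²A/ℓ.
L = (4π×10⁻⁷)(2220)(3170)²(2.307×10^-3)/(0.478 m) = 135.3 H.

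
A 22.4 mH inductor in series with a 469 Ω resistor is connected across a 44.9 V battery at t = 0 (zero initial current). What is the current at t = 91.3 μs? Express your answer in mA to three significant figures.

I ≈ 81.6 mA

τ = L/R = 2.240×10^-2/469 = 4.776×10^-5 s; final current I_∞ = ε/R = 44.9/469 = 9.574×10^-2 A.
I(t) = I_∞(1 − e^(−t/τ)) with t/τ = 1.912.
I = (9.574×10^-2)(1 − e^(−1.912)) = 8.158×10^-2 A.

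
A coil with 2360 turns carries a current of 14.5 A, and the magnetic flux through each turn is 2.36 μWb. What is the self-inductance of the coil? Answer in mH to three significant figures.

L ≈ 0.384 mH

Self-inductance is defined by L = NΦ_B/I (flux linkage over current).
L = (2360)(2.360×10^-6 Wb)/(14.5 A) = 3.841×10^-4 H.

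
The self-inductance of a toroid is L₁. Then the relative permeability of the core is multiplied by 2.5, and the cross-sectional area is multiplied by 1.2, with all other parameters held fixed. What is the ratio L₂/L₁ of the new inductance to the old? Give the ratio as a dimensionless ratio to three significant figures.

L₂/L₁ = 3.00

For a toroid, L ∝ μᵣN²A/R.
L₂/L₁ = (2.5) × (1.2) = 3.00.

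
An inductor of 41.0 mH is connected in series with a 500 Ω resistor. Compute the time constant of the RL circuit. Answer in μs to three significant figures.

τ ≈ 82.0 μs

τ = L/R = (4.100×10^-2 H)/(500 Ω) = 8.200×10^-5 s.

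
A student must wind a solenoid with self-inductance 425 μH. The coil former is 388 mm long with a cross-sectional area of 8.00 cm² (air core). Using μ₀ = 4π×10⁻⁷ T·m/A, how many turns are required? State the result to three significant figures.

A = 8.00 cm² = 8.000×10^-4 m².
From L = μ₀N²A/ℓ, N = √(Lℓ / (μ₀A)).
N = √[(4.250×10^-4)(0.388) / ((4π×10⁻⁷)×8.000×10^-4)] = √(1.640×10^5) ≈ 405.0.

N ≈ 405 turns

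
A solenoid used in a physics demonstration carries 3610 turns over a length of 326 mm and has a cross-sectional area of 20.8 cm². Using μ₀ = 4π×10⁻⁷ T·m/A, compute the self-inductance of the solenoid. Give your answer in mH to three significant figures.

L ≈ 104 mH

A = 20.8 cm² = 2.080×10^-3 m².
For a long solenoid, L = μ₀N²A/ℓ.
L = (4π×10⁻⁷)(3610)²(2.080×10^-3)/(0.326 m) = 0.10449 H.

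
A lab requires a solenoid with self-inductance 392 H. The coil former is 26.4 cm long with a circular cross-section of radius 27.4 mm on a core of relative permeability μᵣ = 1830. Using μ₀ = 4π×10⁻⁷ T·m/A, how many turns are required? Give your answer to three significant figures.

A = πr² = π(2.740×10^-2 m)² = 2.359×10^-3 m².
From L = μ₀μᵣN²A/ℓ, N = √(Lℓ / (μ₀μᵣA)).
N = √[(392)(0.264) / ((4π×10⁻⁷)(1830)×2.359×10^-3)] = √(1.908×10^7) ≈ 4368.1.

N ≈ 4370 turns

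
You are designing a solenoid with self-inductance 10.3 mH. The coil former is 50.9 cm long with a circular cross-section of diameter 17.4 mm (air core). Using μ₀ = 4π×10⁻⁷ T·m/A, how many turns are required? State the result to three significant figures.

A = π(d/2)² = π(8.700×10^-3 m)² = 2.378×10^-4 m².
From L = μ₀N²A/ℓ, N = √(Lℓ / (μ₀A)).
N = √[(1.030×10^-2)(0.509) / ((4π×10⁻⁷)×2.378×10^-4)] = √(1.7545×10^7) ≈ 4188.7.

N ≈ 4190 turns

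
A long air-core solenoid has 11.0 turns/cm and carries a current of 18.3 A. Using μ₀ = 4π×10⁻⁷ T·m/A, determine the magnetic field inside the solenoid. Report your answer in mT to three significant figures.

B ≈ 25.3 mT

Inside a long solenoid, B = μ₀nI.
B = (4π×10⁻⁷)(1.100×10^3 m⁻¹)(18.3 A) = 2.530×10^-2 T.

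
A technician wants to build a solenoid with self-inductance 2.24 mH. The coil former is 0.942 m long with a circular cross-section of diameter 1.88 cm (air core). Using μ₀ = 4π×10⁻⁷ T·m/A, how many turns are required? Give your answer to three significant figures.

N ≈ 2460 turns

A = π(d/2)² = π(9.400×10^-3 m)² = 2.776×10^-4 m².
From L = μ₀N²A/ℓ, N = √(Lℓ / (μ₀A)).
N = √[(2.240×10^-3)(0.942) / ((4π×10⁻⁷)×2.776×10^-4)] = √(6.049×10^6) ≈ 2459.5.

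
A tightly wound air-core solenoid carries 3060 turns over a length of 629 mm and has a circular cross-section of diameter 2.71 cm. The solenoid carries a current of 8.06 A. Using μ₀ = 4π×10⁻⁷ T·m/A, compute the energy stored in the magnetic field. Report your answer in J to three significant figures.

U ≈ 0.350 J

A = π(d/2)² = π(1.355×10^-2 m)² = 5.768×10^-4 m².
L = μ₀N²A/ℓ = (4π×10⁻⁷)(3060)²(5.768×10^-4)/(0.629) = 1.079×10^-2 H.
U = ½LI² = ½(1.079×10^-2)(8.06)² = 0.35049 J.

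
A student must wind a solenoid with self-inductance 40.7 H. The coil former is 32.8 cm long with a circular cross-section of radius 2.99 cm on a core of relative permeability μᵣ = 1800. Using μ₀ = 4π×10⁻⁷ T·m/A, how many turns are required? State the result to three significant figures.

N ≈ 1450 turns

A = πr² = π(2.990×10^-2 m)² = 2.809×10^-3 m².
From L = μ₀μᵣN²A/ℓ, N = √(Lℓ / (μ₀μᵣA)).
N = √[(40.7)(0.328) / ((4π×10⁻⁷)(1800)×2.809×10^-3)] = √(2.101×10^6) ≈ 1449.6.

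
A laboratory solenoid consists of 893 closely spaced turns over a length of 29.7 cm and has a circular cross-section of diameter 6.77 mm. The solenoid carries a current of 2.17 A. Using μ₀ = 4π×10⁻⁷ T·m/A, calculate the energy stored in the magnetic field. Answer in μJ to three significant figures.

A = π(d/2)² = π(3.385×10^-3 m)² = 3.600×10^-5 m².
L = μ₀N²A/ℓ = (4π×10⁻⁷)(893)²(3.600×10^-5)/(0.297) = 1.2146×10^-4 H.
U = ½LI² = ½(1.2146×10^-4)(2.17)² = 2.860×10^-4 J.

U ≈ 286 μJ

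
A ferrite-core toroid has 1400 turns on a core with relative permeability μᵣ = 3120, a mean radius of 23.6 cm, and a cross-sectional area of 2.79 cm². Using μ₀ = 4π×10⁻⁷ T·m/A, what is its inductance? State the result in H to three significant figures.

L ≈ 1.45 H

For a thin toroid, L = μ₀μᵣN²A/(2πR).
L = (4π×10⁻⁷)(3120)(1400)²(2.790×10^-4) / (2π×0.236 m) = 1.446 H.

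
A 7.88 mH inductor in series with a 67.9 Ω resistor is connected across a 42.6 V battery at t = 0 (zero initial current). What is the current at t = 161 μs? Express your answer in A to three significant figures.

I ≈ 0.471 A

τ = L/R = 7.880×10^-3/67.9 = 1.161×10^-4 s; final current I_∞ = ε/R = 42.6/67.9 = 0.6274 A.
I(t) = I_∞(1 − e^(−t/τ)) with t/τ = 1.387.
I = (0.6274)(1 − e^(−1.387)) = 0.4707 A.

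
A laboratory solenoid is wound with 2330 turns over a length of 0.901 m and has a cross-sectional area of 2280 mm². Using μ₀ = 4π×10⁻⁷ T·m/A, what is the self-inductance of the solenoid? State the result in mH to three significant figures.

A = 2280 mm² = 2.280×10^-3 m².
For a long solenoid, L = μ₀N²A/ℓ.
L = (4π×10⁻⁷)(2330)²(2.280×10^-3)/(0.901 m) = 1.726×10^-2 H.

L ≈ 17.3 mH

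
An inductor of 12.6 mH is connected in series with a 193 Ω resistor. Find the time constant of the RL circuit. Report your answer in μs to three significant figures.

τ = L/R = (1.260×10^-2 H)/(193 Ω) = 6.528×10^-5 s.

τ ≈ 65.3 μs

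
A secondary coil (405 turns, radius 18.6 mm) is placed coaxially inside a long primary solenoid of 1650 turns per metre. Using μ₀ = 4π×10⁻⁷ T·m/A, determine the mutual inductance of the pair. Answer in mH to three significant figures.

M ≈ 0.913 mH

The outer solenoid produces a uniform field B₁ = μ₀n₁I₁ across the inner coil,
so the flux linkage is N₂Φ = N₂B₁A₂ = μ₀n₁N₂A₂·I₁, giving M = μ₀n₁N₂A₂.
A₂ = πr² = π(1.860×10^-2 m)² = 1.087×10^-3 m².
M = (4π×10⁻⁷)(1650)(405)(1.087×10^-3) = 9.127×10^-4 H.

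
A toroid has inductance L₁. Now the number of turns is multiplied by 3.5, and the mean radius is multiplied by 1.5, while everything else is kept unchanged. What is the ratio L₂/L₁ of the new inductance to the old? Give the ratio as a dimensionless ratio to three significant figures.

For a toroid, L ∝ μᵣN²A/R.
L₂/L₁ = (3.5)^2 × (1.5)^-1 = 8.17.

L₂/L₁ = 8.17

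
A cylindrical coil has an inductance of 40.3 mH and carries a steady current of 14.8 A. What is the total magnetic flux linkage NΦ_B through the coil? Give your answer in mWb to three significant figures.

NΦ_B ≈ 596 mWb

From L = NΦ_B/I, the flux linkage is NΦ_B = LI.
NΦ_B = (4.030×10^-2 H)(14.8 A) = 0.5964 Wb.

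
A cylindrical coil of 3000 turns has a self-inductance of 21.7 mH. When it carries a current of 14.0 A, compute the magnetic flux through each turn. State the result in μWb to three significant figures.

Φ_B ≈ 101 μWb

From L = NΦ_B/I, the flux per turn is Φ_B = LI/N.
Φ_B = (2.170×10^-2 H)(14.0 A)/3000 = 1.013×10^-4 Wb.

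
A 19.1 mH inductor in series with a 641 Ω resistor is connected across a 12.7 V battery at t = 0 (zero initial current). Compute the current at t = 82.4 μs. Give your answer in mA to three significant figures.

τ = L/R = 1.910×10^-2/641 = 2.980×10^-5 s; final current I_∞ = ε/R = 12.7/641 = 1.981×10^-2 A.
I(t) = I_∞(1 − e^(−t/τ)) with t/τ = 2.765.
I = (1.981×10^-2)(1 − e^(−2.765)) = 1.857×10^-2 A.

I ≈ 18.6 mA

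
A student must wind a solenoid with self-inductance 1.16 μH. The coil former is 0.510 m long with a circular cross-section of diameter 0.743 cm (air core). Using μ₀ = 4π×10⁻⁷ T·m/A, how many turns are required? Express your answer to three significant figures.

N ≈ 104 turns

A = π(d/2)² = π(3.715×10^-3 m)² = 4.336×10^-5 m².
From L = μ₀N²A/ℓ, N = √(Lℓ / (μ₀A)).
N = √[(1.160×10^-6)(0.51) / ((4π×10⁻⁷)×4.336×10^-5)] = √(1.086×10^4) ≈ 104.2.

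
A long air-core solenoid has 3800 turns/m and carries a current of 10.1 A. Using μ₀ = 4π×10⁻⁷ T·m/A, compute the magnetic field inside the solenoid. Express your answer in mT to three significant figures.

Inside a long solenoid, B = μ₀nI.
B = (4π×10⁻⁷)(3.800×10^3 m⁻¹)(10.1 A) = 4.823×10^-2 T.

B ≈ 48.2 mT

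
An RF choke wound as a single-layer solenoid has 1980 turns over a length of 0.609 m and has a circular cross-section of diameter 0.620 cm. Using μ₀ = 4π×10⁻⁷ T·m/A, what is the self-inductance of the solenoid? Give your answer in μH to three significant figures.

L ≈ 244 μH

A = π(d/2)² = π(3.100×10^-3 m)² = 3.019×10^-5 m².
For a long solenoid, L = μ₀N²A/ℓ.
L = (4π×10⁻⁷)(1980)²(3.019×10^-5)/(0.609 m) = 2.442×10^-4 H.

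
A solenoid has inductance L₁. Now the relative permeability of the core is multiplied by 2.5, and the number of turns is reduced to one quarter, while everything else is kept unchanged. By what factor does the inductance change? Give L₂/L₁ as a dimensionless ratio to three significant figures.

For a solenoid, L ∝ μᵣN²A/ℓ.
L₂/L₁ = (2.5) × (0.25)^2 = 0.156.

L₂/L₁ = 0.156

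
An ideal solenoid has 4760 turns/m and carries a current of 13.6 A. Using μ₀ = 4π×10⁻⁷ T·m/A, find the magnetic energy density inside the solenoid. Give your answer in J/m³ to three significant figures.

u ≈ 2630 J/m³

B = μ₀nI = (4π×10⁻⁷)(4.760×10^3)(13.6) = 8.13497×10^-2 T.
u = B²/(2μ₀) = (8.13497×10^-2)²/(2×4π×10⁻⁷) = 2.633×10^3 J/m³.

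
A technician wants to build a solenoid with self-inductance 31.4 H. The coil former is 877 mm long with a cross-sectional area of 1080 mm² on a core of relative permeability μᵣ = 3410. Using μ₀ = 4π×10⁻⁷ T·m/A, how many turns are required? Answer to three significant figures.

A = 1080 mm² = 1.080×10^-3 m².
From L = μ₀μᵣN²A/ℓ, N = √(Lℓ / (μ₀μᵣA)).
N = √[(31.4)(0.877) / ((4π×10⁻⁷)(3410)×1.080×10^-3)] = √(5.950×10^6) ≈ 2439.3.

N ≈ 2440 turns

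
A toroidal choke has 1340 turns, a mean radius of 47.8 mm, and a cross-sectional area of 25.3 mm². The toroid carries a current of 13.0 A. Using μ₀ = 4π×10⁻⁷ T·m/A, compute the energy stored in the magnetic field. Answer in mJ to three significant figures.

U ≈ 16.1 mJ

L = μ₀N²A/(2πR) = (4π×10⁻⁷)(1340)²(2.530×10^-5)/(2π×4.780×10^-2) = 1.901×10^-4 H.
U = ½LI² = ½(1.901×10^-4)(13.0)² = 1.606×10^-2 J.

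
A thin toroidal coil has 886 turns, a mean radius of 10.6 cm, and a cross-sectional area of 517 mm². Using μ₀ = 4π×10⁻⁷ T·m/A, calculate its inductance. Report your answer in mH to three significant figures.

For a thin toroid, L = μ₀N²A/(2πR).
L = (4π×10⁻⁷)(886)²(5.170×10^-4) / (2π×0.106 m) = 7.657×10^-4 H.

L ≈ 0.766 mH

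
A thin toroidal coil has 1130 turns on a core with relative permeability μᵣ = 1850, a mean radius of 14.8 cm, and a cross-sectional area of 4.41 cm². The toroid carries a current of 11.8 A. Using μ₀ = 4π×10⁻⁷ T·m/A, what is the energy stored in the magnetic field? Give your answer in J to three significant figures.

U ≈ 98.0 J

L = μ₀μᵣN²A/(2πR) = (4π×10⁻⁷)(1850)(1130)²(4.410×10^-4)/(2π×0.148) = 1.408 H.
U = ½LI² = ½(1.408)(11.8)² = 98.01 J.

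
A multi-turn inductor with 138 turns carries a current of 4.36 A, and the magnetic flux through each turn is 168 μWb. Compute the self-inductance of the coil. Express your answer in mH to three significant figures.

L ≈ 5.32 mH

Self-inductance is defined by L = NΦ_B/I (flux linkage over current).
L = (138)(1.680×10^-4 Wb)/(4.36 A) = 5.317×10^-3 H.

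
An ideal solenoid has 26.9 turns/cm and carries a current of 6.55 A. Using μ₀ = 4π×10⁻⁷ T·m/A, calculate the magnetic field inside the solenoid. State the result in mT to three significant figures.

B ≈ 22.1 mT

Inside a long solenoid, B = μ₀nI.
B = (4π×10⁻⁷)(2.690×10^3 m⁻¹)(6.55 A) = 2.214×10^-2 T.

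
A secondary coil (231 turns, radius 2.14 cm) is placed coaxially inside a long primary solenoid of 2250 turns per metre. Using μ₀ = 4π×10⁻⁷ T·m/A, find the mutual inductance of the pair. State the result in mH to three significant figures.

The outer solenoid produces a uniform field B₁ = μ₀n₁I₁ across the inner coil,
so the flux linkage is N₂Φ = N₂B₁A₂ = μ₀n₁N₂A₂·I₁, giving M = μ₀n₁N₂A₂.
A₂ = πr² = π(2.140×10^-2 m)² = 1.439×10^-3 m².
M = (4π×10⁻⁷)(2250)(231)(1.439×10^-3) = 9.397×10^-4 H.

M ≈ 0.940 mH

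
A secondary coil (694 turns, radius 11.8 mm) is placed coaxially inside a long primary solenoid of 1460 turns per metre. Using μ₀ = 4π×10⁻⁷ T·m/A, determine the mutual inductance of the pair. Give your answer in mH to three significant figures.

M ≈ 0.557 mH

The outer solenoid produces a uniform field B₁ = μ₀n₁I₁ across the inner coil,
so the flux linkage is N₂Φ = N₂B₁A₂ = μ₀n₁N₂A₂·I₁, giving M = μ₀n₁N₂A₂.
A₂ = πr² = π(1.180×10^-2 m)² = 4.374×10^-4 m².
M = (4π×10⁻⁷)(1460)(694)(4.374×10^-4) = 5.570×10^-4 H.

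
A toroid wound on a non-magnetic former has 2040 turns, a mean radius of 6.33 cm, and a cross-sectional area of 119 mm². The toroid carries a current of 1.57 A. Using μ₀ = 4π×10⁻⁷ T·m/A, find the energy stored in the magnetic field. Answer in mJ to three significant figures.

U ≈ 1.93 mJ

L = μ₀N²A/(2πR) = (4π×10⁻⁷)(2040)²(1.190×10^-4)/(2π×6.330×10^-2) = 1.5647×10^-3 H.
U = ½LI² = ½(1.5647×10^-3)(1.57)² = 1.928×10^-3 J.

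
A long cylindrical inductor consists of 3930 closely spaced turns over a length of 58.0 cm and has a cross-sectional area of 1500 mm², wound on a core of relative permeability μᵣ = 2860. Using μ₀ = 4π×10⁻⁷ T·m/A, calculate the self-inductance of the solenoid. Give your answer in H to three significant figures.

L ≈ 144 H

A = 1500 mm² = 1.500×10^-3 m².
For a long solenoid, L = μ₀μᵣN²A/ℓ.
L = (4π×10⁻⁷)(2860)(3930)²(1.500×10^-3)/(0.58 m) = 143.6 H.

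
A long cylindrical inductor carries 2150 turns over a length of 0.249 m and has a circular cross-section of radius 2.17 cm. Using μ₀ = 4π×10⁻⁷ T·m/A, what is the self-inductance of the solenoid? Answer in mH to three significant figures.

A = πr² = π(2.170×10^-2 m)² = 1.479×10^-3 m².
For a long solenoid, L = μ₀N²A/ℓ.
L = (4π×10⁻⁷)(2150)²(1.479×10^-3)/(0.249 m) = 3.451×10^-2 H.

L ≈ 34.5 mH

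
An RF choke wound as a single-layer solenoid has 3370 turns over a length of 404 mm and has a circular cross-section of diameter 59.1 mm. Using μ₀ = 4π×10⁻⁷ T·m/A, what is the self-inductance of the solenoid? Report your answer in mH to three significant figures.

A = π(d/2)² = π(2.955×10^-2 m)² = 2.743×10^-3 m².
For a long solenoid, L = μ₀N²A/ℓ.
L = (4π×10⁻⁷)(3370)²(2.743×10^-3)/(0.404 m) = 9.691×10^-2 H.

L ≈ 96.9 mH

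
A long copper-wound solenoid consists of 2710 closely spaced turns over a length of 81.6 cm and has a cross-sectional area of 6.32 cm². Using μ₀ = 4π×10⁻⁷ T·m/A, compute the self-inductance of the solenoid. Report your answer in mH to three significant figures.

L ≈ 7.15 mH

A = 6.32 cm² = 6.320×10^-4 m².
For a long solenoid, L = μ₀N²A/ℓ.
L = (4π×10⁻⁷)(2710)²(6.320×10^-4)/(0.816 m) = 7.148×10^-3 H.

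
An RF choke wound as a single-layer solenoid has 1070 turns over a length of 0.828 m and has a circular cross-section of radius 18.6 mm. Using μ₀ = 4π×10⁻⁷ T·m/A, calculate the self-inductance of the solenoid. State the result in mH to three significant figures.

A = πr² = π(1.860×10^-2 m)² = 1.087×10^-3 m².
For a long solenoid, L = μ₀N²A/ℓ.
L = (4π×10⁻⁷)(1070)²(1.087×10^-3)/(0.828 m) = 1.889×10^-3 H.

L ≈ 1.89 mH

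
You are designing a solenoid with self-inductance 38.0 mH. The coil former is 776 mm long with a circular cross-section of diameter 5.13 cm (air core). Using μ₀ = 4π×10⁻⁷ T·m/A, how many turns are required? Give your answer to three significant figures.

A = π(d/2)² = π(2.565×10^-2 m)² = 2.067×10^-3 m².
From L = μ₀N²A/ℓ, N = √(Lℓ / (μ₀A)).
N = √[(3.800×10^-2)(0.776) / ((4π×10⁻⁷)×2.067×10^-3)] = √(1.135×10^7) ≈ 3369.4.

N ≈ 3370 turns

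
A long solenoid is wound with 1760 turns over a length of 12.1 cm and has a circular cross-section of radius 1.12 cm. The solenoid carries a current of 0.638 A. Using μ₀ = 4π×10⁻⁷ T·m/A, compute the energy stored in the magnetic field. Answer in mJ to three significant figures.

A = πr² = π(1.120×10^-2 m)² = 3.941×10^-4 m².
L = μ₀N²A/ℓ = (4π×10⁻⁷)(1760)²(3.941×10^-4)/(0.121) = 1.268×10^-2 H.
U = ½LI² = ½(1.268×10^-2)(0.638)² = 2.580×10^-3 J.

U ≈ 2.58 mJ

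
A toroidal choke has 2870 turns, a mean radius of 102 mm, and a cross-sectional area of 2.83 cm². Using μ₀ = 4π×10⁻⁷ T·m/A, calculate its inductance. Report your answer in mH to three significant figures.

For a thin toroid, L = μ₀N²A/(2πR).
L = (4π×10⁻⁷)(2870)²(2.830×10^-4) / (2π×0.102 m) = 4.571×10^-3 H.

L ≈ 4.57 mH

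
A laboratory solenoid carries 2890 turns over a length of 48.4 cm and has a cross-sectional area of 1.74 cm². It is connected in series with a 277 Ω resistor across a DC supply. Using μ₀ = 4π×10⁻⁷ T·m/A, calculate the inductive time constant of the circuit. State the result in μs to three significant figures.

A = 1.74 cm² = 1.740×10^-4 m².
L = μ₀N²A/ℓ = (4π×10⁻⁷)(2890)²(1.740×10^-4)/(0.484) = 3.773×10^-3 H.
τ = L/R = (3.773×10^-3)/(277) = 1.362×10^-5 s.

τ ≈ 13.6 μs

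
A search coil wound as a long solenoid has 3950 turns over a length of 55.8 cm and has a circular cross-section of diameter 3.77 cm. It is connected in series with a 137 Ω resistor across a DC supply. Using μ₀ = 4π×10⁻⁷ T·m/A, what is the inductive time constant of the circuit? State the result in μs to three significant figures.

A = π(d/2)² = π(1.885×10^-2 m)² = 1.116×10^-3 m².
L = μ₀N²A/ℓ = (4π×10⁻⁷)(3950)²(1.116×10^-3)/(0.558) = 3.922×10^-2 H.
τ = L/R = (3.922×10^-2)/(137) = 2.863×10^-4 s.

τ ≈ 286 μs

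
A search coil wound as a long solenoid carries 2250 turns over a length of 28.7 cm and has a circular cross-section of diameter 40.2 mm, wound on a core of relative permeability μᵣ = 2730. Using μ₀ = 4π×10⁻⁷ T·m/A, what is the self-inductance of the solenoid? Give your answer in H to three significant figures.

A = π(d/2)² = π(2.010×10^-2 m)² = 1.269×10^-3 m².
For a long solenoid, L = μ₀μᵣN²A/ℓ.
L = (4π×10⁻⁷)(2730)(2250)²(1.269×10^-3)/(0.287 m) = 76.81 H.

L ≈ 76.8 H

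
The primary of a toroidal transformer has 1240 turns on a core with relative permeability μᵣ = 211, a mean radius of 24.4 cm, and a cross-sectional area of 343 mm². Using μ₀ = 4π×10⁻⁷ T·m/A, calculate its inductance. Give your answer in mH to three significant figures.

For a thin toroid, L = μ₀μᵣN²A/(2πR).
L = (4π×10⁻⁷)(211)(1240)²(3.430×10^-4) / (2π×0.244 m) = 9.121×10^-2 H.

L ≈ 91.2 mH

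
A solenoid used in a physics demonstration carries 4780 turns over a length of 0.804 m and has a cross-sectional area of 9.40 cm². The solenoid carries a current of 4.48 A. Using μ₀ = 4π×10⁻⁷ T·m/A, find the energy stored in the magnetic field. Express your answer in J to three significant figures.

U ≈ 0.337 J

A = 9.40 cm² = 9.400×10^-4 m².
L = μ₀N²A/ℓ = (4π×10⁻⁷)(4780)²(9.400×10^-4)/(0.804) = 3.357×10^-2 H.
U = ½LI² = ½(3.357×10^-2)(4.48)² = 0.3369 J.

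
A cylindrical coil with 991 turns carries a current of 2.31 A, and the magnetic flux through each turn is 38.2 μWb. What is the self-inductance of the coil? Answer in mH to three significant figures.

L ≈ 16.4 mH

Self-inductance is defined by L = NΦ_B/I (flux linkage over current).
L = (991)(3.820×10^-5 Wb)/(2.31 A) = 1.639×10^-2 H.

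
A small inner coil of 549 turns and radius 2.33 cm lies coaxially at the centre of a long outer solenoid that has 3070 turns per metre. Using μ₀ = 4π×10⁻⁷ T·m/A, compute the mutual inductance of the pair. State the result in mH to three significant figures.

M ≈ 3.61 mH

The outer solenoid produces a uniform field B₁ = μ₀n₁I₁ across the inner coil,
so the flux linkage is N₂Φ = N₂B₁A₂ = μ₀n₁N₂A₂·I₁, giving M = μ₀n₁N₂A₂.
A₂ = πr² = π(2.330×10^-2 m)² = 1.706×10^-3 m².
M = (4π×10⁻⁷)(3070)(549)(1.706×10^-3) = 3.612×10^-3 H.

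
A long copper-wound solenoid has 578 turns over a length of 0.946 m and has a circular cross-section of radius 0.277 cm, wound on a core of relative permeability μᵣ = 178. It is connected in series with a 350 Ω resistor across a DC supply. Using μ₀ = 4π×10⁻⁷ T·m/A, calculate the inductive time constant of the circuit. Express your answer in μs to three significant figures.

τ ≈ 5.44 μs

A = πr² = π(2.770×10^-3 m)² = 2.411×10^-5 m².
L = μ₀μᵣN²A/ℓ = (4π×10⁻⁷)(178)(578)²(2.411×10^-5)/(0.946) = 1.904×10^-3 H.
τ = L/R = (1.904×10^-3)/(350) = 5.440×10^-6 s.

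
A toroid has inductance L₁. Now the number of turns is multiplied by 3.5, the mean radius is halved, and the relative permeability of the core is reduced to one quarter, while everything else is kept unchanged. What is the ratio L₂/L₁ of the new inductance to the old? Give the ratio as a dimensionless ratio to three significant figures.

For a toroid, L ∝ μᵣN²A/R.
L₂/L₁ = (3.5)^2 × (0.5)^-1 × (0.25) = 6.13.

L₂/L₁ = 6.13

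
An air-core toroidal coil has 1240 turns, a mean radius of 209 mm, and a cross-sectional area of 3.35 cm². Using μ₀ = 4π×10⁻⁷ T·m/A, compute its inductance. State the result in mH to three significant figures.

L ≈ 0.493 mH

For a thin toroid, L = μ₀N²A/(2πR).
L = (4π×10⁻⁷)(1240)²(3.350×10^-4) / (2π×0.209 m) = 4.929×10^-4 H.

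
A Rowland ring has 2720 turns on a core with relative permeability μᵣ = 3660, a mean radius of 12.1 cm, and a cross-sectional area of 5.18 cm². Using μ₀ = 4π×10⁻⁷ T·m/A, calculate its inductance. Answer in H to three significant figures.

L ≈ 23.2 H

For a thin toroid, L = μ₀μᵣN²A/(2πR).
L = (4π×10⁻⁷)(3660)(2720)²(5.180×10^-4) / (2π×0.121 m) = 23.18 H.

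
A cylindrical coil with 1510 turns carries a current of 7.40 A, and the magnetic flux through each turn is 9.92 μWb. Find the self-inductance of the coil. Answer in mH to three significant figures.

L ≈ 2.02 mH

Self-inductance is defined by L = NΦ_B/I (flux linkage over current).
L = (1510)(9.920×10^-6 Wb)/(7.40 A) = 2.024×10^-3 H.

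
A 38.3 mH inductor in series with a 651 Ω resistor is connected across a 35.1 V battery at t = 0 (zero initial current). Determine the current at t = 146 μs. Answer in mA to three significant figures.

τ = L/R = 3.830×10^-2/651 = 5.883×10^-5 s; final current I_∞ = ε/R = 35.1/651 = 5.392×10^-2 A.
I(t) = I_∞(1 − e^(−t/τ)) with t/τ = 2.482.
I = (5.392×10^-2)(1 − e^(−2.482)) = 4.941×10^-2 A.

I ≈ 49.4 mA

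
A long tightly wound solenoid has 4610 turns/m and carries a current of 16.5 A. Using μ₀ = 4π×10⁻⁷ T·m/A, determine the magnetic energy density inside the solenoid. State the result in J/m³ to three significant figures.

B = μ₀nI = (4π×10⁻⁷)(4.610×10^3)(16.5) = 9.559×10^-2 T.
u = B²/(2μ₀) = (9.559×10^-2)²/(2×4π×10⁻⁷) = 3.635×10^3 J/m³.

u ≈ 3640 J/m³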